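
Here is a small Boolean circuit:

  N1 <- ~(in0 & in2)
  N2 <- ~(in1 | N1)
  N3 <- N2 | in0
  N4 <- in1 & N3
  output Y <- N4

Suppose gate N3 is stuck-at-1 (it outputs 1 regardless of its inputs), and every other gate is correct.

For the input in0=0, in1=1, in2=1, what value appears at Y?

Propagate with N3 forced: N1=1, N2=0, N3=1 [stuck-at-1], N4=1.
So Y = 1. (Without the fault it would be 0.)

1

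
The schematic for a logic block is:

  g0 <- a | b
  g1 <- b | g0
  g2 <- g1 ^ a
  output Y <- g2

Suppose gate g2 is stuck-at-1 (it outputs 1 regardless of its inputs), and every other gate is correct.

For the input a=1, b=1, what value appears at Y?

1

Propagate with g2 forced: g0=1, g1=1, g2=1 [stuck-at-1].
So Y = 1. (Without the fault it would be 0.)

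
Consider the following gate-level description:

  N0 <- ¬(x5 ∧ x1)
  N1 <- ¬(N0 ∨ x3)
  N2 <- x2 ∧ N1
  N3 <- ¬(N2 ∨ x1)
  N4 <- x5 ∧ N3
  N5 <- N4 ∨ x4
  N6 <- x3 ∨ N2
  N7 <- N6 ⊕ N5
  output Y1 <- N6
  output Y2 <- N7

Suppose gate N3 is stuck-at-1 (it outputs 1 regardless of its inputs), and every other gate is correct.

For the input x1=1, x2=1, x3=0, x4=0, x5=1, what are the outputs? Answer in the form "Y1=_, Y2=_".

Y1=1, Y2=0

Propagate with N3 forced: N0=0, N1=1, N2=1, N3=1 [stuck-at-1], N4=1, N5=1, N6=1, N7=0.
So the outputs are Y1=1, Y2=0. (Without the fault they would be Y1=1, Y2=1.)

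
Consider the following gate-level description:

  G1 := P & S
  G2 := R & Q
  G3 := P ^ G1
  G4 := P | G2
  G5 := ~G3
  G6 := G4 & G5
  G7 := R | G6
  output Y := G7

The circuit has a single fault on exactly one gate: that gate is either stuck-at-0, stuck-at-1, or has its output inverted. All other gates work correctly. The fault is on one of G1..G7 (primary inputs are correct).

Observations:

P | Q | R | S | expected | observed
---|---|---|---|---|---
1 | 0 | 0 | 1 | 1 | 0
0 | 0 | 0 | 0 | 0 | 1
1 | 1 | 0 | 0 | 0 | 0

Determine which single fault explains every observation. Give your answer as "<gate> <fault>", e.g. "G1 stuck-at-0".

Fault-free values for test 1 (P=1, Q=0, R=0, S=1): G1=1, G2=0, G3=0, G4=1, G5=1, G6=1, G7=1, giving Y=1. Observed 0.
Test 1: faults giving observed 0 are {G1 stuck-at-0, G1 inverted output, G3 stuck-at-1, G3 inverted output, G4 stuck-at-0, G4 inverted output, G5 stuck-at-0, G5 inverted output, G6 stuck-at-0, G6 inverted output, G7 stuck-at-0, G7 inverted output}.
Test 2 (P=0, Q=0, R=0, S=0): fault-free G1=0, G2=0, G3=0, G4=0, G5=1, G6=0, G7=0 → 0; observed 1. Eliminates G1 stuck-at-0, G1 inverted output, G3 stuck-at-1, G3 inverted output, G4 stuck-at-0, G5 stuck-at-0, G5 inverted output, G6 stuck-at-0, G7 stuck-at-0.
Test 3 (P=1, Q=1, R=0, S=0): fault-free G1=0, G2=0, G3=1, G4=1, G5=0, G6=0, G7=0 → 0; observed 0. Eliminates G6 inverted output, G7 inverted output.
Only G4 inverted output is consistent with every test.

G4 inverted output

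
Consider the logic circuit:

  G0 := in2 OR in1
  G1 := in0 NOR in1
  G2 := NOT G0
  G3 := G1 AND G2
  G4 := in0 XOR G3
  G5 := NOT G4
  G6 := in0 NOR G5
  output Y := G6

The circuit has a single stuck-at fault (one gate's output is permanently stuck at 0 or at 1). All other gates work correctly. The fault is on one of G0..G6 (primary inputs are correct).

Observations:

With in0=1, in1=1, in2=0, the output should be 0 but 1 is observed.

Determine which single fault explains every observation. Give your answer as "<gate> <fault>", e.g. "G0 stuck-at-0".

G6 stuck-at-1

Fault-free values for test 1 (in0=1, in1=1, in2=0): G0=1, G1=0, G2=0, G3=0, G4=1, G5=0, G6=0, giving Y=0. Observed 1.
Test 1: faults giving observed 1 are {G6 stuck-at-1}.
Only G6 stuck-at-1 is consistent with every test.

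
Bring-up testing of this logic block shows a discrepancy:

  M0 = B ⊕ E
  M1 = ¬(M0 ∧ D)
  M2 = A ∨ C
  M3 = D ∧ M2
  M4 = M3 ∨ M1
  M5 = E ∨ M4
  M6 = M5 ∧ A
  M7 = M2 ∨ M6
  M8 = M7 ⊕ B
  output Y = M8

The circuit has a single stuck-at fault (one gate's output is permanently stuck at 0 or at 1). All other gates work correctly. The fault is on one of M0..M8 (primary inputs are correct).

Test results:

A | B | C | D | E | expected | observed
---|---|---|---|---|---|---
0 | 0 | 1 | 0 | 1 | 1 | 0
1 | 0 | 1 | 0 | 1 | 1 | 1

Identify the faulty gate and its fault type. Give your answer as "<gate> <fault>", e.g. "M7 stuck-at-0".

Fault-free values for test 1 (A=0, B=0, C=1, D=0, E=1): M0=1, M1=1, M2=1, M3=0, M4=1, M5=1, M6=0, M7=1, M8=1, giving Y=1. Observed 0.
Test 1: faults giving observed 0 are {M2 stuck-at-0, M7 stuck-at-0, M8 stuck-at-0}.
Test 2 (A=1, B=0, C=1, D=0, E=1): fault-free M0=1, M1=1, M2=1, M3=0, M4=1, M5=1, M6=1, M7=1, M8=1 → 1; observed 1. Eliminates M7 stuck-at-0, M8 stuck-at-0.
Only M2 stuck-at-0 is consistent with every test.

M2 stuck-at-0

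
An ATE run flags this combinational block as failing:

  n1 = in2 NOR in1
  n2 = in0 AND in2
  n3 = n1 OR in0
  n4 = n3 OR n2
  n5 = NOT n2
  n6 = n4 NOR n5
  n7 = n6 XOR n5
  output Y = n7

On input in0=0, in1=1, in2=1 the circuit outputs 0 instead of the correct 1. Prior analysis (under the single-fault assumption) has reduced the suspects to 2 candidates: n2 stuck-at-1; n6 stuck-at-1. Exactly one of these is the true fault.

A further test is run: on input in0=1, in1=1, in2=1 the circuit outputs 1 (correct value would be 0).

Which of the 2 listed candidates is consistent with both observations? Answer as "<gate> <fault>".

Evaluate each candidate on input in0=1, in1=1, in2=1:
  n2 stuck-at-1: n1=0, n2=1 [stuck-at-1], n3=1, n4=1, n5=0, n6=0, n7=0 → 0 — eliminated
  n6 stuck-at-1: n1=0, n2=1, n3=1, n4=1, n5=0, n6=1 [stuck-at-1], n7=1 → 1 — matches
Only n6 stuck-at-1 reproduces the observed 1.

n6 stuck-at-1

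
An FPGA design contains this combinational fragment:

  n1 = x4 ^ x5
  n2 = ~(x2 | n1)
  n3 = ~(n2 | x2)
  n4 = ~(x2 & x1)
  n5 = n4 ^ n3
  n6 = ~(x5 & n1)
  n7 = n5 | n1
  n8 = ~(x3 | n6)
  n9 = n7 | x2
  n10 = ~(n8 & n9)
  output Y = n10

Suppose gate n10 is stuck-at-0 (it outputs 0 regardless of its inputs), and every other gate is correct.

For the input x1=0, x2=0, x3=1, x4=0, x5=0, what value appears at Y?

0

Propagate with n10 forced: n1=0, n2=1, n3=0, n4=1, n5=1, n6=1, n7=1, n8=0, n9=1, n10=0 [stuck-at-0].
So Y = 0. (Without the fault it would be 1.)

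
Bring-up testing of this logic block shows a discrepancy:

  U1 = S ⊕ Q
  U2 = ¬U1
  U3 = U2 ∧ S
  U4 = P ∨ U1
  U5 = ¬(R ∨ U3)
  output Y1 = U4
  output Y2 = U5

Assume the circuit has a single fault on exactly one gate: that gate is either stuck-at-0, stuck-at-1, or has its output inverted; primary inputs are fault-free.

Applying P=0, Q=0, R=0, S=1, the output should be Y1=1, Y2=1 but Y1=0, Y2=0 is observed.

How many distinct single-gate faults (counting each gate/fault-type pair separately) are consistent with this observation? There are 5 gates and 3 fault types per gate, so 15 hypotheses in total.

Fault-free: U1=1, U2=0, U3=0, U4=1, U5=1 → Y1=1, Y2=1. Observed Y1=0, Y2=0.
  U1: stuck-at-0, inverted output ✓; others ✗
  U2: none of the 3 fault types match ✗
  U3: none of the 3 fault types match ✗
  U4: none of the 3 fault types match ✗
  U5: none of the 3 fault types match ✗
Consistent faults: {U1 stuck-at-0, U1 inverted output} — 2 in all.

2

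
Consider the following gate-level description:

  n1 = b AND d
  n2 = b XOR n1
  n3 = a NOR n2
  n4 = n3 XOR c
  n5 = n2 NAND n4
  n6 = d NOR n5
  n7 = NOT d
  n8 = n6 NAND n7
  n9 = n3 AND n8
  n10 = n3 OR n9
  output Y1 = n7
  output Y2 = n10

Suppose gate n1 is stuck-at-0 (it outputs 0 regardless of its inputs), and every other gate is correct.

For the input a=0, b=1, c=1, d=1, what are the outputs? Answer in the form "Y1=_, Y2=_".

Y1=0, Y2=0

Propagate with n1 forced: n1=0 [stuck-at-0], n2=1, n3=0, n4=1, n5=0, n6=0, n7=0, n8=1, n9=0, n10=0.
So the outputs are Y1=0, Y2=0. (Without the fault they would be Y1=0, Y2=1.)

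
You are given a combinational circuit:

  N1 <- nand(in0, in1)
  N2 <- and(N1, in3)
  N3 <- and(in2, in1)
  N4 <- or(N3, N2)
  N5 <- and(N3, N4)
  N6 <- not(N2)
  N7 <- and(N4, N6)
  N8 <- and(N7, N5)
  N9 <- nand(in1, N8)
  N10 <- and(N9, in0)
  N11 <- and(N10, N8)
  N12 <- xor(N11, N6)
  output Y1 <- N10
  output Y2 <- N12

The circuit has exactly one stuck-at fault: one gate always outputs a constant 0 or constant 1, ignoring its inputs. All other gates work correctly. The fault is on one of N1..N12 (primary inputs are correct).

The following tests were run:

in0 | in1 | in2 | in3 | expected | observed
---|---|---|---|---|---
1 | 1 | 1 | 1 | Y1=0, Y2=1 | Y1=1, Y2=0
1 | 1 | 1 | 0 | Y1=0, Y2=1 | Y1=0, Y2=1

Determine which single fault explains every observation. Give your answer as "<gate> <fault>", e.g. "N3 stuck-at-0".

Fault-free values for test 1 (in0=1, in1=1, in2=1, in3=1): N1=0, N2=0, N3=1, N4=1, N5=1, N6=1, N7=1, N8=1, N9=0, N10=0, N11=0, N12=1, giving Y1=0, Y2=1. Observed Y1=1, Y2=0.
Test 1: faults giving observed Y1=1, Y2=0 are {N1 stuck-at-1, N2 stuck-at-1, N6 stuck-at-0, N9 stuck-at-1, N10 stuck-at-1}.
Test 2 (in0=1, in1=1, in2=1, in3=0): fault-free N1=0, N2=0, N3=1, N4=1, N5=1, N6=1, N7=1, N8=1, N9=0, N10=0, N11=0, N12=1 → Y1=0, Y2=1; observed Y1=0, Y2=1. Eliminates N2 stuck-at-1, N6 stuck-at-0, N9 stuck-at-1, N10 stuck-at-1.
Only N1 stuck-at-1 is consistent with every test.

N1 stuck-at-1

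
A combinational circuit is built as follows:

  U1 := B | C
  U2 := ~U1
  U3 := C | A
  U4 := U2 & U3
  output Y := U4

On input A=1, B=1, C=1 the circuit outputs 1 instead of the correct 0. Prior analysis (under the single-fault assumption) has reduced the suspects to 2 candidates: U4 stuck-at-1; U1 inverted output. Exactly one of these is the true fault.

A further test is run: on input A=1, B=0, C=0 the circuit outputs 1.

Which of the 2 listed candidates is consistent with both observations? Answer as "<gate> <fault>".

U4 stuck-at-1

Evaluate each candidate on input A=1, B=0, C=0:
  U4 stuck-at-1: U1=0, U2=1, U3=1, U4=1 [stuck-at-1] → 1 — matches
  U1 inverted output: U1=1 [inverted output], U2=0, U3=1, U4=0 → 0 — eliminated
Only U4 stuck-at-1 reproduces the observed 1.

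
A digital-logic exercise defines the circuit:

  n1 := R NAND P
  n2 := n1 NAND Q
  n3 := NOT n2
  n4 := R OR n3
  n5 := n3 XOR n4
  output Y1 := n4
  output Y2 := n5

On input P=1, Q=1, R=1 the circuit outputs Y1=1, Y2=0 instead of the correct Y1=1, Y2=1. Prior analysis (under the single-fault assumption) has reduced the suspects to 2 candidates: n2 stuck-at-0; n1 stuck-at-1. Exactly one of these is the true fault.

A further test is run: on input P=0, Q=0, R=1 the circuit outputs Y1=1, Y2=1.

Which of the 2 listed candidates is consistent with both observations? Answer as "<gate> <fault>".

Evaluate each candidate on input P=0, Q=0, R=1:
  n2 stuck-at-0: n1=1, n2=0 [stuck-at-0], n3=1, n4=1, n5=0 → Y1=1, Y2=0 — eliminated
  n1 stuck-at-1: n1=1 [stuck-at-1], n2=1, n3=0, n4=1, n5=1 → Y1=1, Y2=1 — matches
Only n1 stuck-at-1 reproduces the observed Y1=1, Y2=1.

n1 stuck-at-1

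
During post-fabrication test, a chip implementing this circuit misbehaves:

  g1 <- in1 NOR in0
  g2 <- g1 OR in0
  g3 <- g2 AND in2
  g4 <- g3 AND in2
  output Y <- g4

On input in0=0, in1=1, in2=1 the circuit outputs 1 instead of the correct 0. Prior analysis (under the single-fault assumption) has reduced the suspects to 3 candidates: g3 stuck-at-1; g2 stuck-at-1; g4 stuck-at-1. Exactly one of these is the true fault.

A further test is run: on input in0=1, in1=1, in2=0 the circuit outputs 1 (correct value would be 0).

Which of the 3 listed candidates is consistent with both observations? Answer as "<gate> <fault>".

g4 stuck-at-1

Evaluate each candidate on input in0=1, in1=1, in2=0:
  g3 stuck-at-1: g1=0, g2=1, g3=1 [stuck-at-1], g4=0 → 0 — eliminated
  g2 stuck-at-1: g1=0, g2=1 [stuck-at-1], g3=0, g4=0 → 0 — eliminated
  g4 stuck-at-1: g1=0, g2=1, g3=0, g4=1 [stuck-at-1] → 1 — matches
Only g4 stuck-at-1 reproduces the observed 1.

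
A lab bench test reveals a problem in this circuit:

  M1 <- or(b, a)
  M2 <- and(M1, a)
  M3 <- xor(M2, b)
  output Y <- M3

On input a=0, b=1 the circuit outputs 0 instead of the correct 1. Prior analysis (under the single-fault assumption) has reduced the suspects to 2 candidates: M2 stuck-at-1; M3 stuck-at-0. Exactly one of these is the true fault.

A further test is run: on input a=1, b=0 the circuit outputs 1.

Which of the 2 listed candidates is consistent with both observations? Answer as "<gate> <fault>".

Evaluate each candidate on input a=1, b=0:
  M2 stuck-at-1: M1=1, M2=1 [stuck-at-1], M3=1 → 1 — matches
  M3 stuck-at-0: M1=1, M2=1, M3=0 [stuck-at-0] → 0 — eliminated
Only M2 stuck-at-1 reproduces the observed 1.

M2 stuck-at-1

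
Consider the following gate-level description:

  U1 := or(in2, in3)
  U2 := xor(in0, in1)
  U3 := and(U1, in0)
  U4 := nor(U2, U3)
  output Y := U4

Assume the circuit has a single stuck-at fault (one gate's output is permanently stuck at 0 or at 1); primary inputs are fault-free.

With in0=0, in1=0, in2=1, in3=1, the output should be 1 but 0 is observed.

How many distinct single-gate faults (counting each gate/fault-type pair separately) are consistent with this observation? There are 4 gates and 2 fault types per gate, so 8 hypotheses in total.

Fault-free: U1=1, U2=0, U3=0, U4=1 → 1. Observed 0.
  U1 stuck-at-0: output 1 ✗
  U1 stuck-at-1: output 1 ✗
  U2 stuck-at-0: output 1 ✗
  U2 stuck-at-1: output 0 ✓
  U3 stuck-at-0: output 1 ✗
  U3 stuck-at-1: output 0 ✓
  U4 stuck-at-0: output 0 ✓
  U4 stuck-at-1: output 1 ✗
Consistent faults: {U2 stuck-at-1, U3 stuck-at-1, U4 stuck-at-0} — 3 in all.

3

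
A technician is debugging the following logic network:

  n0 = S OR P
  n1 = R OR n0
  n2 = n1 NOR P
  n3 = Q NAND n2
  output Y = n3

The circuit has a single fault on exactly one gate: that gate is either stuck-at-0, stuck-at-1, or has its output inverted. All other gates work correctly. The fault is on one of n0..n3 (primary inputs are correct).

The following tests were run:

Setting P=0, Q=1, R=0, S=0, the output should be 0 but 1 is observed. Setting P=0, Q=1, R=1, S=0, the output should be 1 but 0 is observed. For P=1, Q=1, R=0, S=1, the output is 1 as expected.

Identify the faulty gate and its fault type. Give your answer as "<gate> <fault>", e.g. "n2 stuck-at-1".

n1 inverted output

Fault-free values for test 1 (P=0, Q=1, R=0, S=0): n0=0, n1=0, n2=1, n3=0, giving Y=0. Observed 1.
Test 1: faults giving observed 1 are {n0 stuck-at-1, n0 inverted output, n1 stuck-at-1, n1 inverted output, n2 stuck-at-0, n2 inverted output, n3 stuck-at-1, n3 inverted output}.
Test 2 (P=0, Q=1, R=1, S=0): fault-free n0=0, n1=1, n2=0, n3=1 → 1; observed 0. Eliminates n0 stuck-at-1, n0 inverted output, n1 stuck-at-1, n2 stuck-at-0, n3 stuck-at-1.
Test 3 (P=1, Q=1, R=0, S=1): fault-free n0=1, n1=1, n2=0, n3=1 → 1; observed 1. Eliminates n2 inverted output, n3 inverted output.
Only n1 inverted output is consistent with every test.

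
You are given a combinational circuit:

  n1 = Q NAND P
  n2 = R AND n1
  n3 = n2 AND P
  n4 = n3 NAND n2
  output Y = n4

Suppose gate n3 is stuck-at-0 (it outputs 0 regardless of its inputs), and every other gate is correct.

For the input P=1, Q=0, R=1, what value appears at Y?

1

Propagate with n3 forced: n1=1, n2=1, n3=0 [stuck-at-0], n4=1.
So Y = 1. (Without the fault it would be 0.)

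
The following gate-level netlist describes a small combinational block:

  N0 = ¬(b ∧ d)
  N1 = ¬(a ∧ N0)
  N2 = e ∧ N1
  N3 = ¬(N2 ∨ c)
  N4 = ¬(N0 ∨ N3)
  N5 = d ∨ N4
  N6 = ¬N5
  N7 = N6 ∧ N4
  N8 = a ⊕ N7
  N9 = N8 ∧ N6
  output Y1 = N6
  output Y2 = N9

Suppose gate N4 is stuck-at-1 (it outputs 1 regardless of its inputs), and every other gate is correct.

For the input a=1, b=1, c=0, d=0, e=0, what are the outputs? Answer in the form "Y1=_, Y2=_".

Y1=0, Y2=0

Propagate with N4 forced: N0=1, N1=0, N2=0, N3=1, N4=1 [stuck-at-1], N5=1, N6=0, N7=0, N8=1, N9=0.
So the outputs are Y1=0, Y2=0. (Without the fault they would be Y1=1, Y2=1.)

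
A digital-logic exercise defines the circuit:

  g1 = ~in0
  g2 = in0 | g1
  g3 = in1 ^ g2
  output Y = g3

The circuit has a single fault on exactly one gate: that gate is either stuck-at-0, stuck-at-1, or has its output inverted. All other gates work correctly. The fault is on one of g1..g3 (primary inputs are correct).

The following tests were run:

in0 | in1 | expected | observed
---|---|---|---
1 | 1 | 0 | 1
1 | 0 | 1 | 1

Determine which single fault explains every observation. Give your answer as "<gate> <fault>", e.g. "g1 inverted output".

g3 stuck-at-1

Fault-free values for test 1 (in0=1, in1=1): g1=0, g2=1, g3=0, giving Y=0. Observed 1.
Test 1: faults giving observed 1 are {g2 stuck-at-0, g2 inverted output, g3 stuck-at-1, g3 inverted output}.
Test 2 (in0=1, in1=0): fault-free g1=0, g2=1, g3=1 → 1; observed 1. Eliminates g2 stuck-at-0, g2 inverted output, g3 inverted output.
Only g3 stuck-at-1 is consistent with every test.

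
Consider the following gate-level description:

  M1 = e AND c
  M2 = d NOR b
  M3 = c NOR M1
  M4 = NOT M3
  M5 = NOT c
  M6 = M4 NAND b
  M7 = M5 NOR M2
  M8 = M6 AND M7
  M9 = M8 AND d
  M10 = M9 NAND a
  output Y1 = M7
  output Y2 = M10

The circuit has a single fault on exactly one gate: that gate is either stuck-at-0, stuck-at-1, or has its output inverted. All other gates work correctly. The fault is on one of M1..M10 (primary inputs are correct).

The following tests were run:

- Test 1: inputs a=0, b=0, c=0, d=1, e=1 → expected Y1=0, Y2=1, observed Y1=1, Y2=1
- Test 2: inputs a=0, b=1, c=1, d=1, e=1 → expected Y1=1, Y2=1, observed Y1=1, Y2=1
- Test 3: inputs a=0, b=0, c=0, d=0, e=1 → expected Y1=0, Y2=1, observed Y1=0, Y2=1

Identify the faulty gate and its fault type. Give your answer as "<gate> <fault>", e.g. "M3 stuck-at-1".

M5 stuck-at-0

Fault-free values for test 1 (a=0, b=0, c=0, d=1, e=1): M1=0, M2=0, M3=1, M4=0, M5=1, M6=1, M7=0, M8=0, M9=0, M10=1, giving Y1=0, Y2=1. Observed Y1=1, Y2=1.
Test 1: faults giving observed Y1=1, Y2=1 are {M5 stuck-at-0, M5 inverted output, M7 stuck-at-1, M7 inverted output}.
Test 2 (a=0, b=1, c=1, d=1, e=1): fault-free M1=1, M2=0, M3=0, M4=1, M5=0, M6=0, M7=1, M8=0, M9=0, M10=1 → Y1=1, Y2=1; observed Y1=1, Y2=1. Eliminates M5 inverted output, M7 inverted output.
Test 3 (a=0, b=0, c=0, d=0, e=1): fault-free M1=0, M2=1, M3=1, M4=0, M5=1, M6=1, M7=0, M8=0, M9=0, M10=1 → Y1=0, Y2=1; observed Y1=0, Y2=1. Eliminates M7 stuck-at-1.
Only M5 stuck-at-0 is consistent with every test.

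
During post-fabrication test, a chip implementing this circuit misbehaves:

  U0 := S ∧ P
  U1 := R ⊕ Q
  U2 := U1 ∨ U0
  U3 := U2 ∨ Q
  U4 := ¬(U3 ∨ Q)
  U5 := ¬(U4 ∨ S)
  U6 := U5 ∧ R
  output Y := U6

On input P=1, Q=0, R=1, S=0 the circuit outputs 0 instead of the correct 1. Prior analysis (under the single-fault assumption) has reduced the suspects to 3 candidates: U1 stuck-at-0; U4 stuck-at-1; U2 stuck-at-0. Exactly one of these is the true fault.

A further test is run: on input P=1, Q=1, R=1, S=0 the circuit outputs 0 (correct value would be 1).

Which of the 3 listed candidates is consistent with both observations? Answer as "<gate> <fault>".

U4 stuck-at-1

Evaluate each candidate on input P=1, Q=1, R=1, S=0:
  U1 stuck-at-0: U0=0, U1=0 [stuck-at-0], U2=0, U3=1, U4=0, U5=1, U6=1 → 1 — eliminated
  U4 stuck-at-1: U0=0, U1=0, U2=0, U3=1, U4=1 [stuck-at-1], U5=0, U6=0 → 0 — matches
  U2 stuck-at-0: U0=0, U1=0, U2=0 [stuck-at-0], U3=1, U4=0, U5=1, U6=1 → 1 — eliminated
Only U4 stuck-at-1 reproduces the observed 0.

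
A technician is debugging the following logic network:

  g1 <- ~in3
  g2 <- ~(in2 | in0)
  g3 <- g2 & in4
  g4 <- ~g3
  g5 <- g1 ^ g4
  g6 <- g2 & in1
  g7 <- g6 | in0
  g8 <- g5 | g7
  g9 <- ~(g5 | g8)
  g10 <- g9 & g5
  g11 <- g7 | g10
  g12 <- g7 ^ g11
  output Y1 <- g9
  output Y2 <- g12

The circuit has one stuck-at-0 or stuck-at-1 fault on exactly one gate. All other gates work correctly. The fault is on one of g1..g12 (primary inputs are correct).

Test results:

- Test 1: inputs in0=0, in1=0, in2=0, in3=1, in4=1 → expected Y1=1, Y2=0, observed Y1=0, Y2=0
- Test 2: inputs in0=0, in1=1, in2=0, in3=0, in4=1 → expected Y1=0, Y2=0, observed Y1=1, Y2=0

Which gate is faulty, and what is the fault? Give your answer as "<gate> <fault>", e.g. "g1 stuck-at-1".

g2 stuck-at-0

Fault-free values for test 1 (in0=0, in1=0, in2=0, in3=1, in4=1): g1=0, g2=1, g3=1, g4=0, g5=0, g6=0, g7=0, g8=0, g9=1, g10=0, g11=0, g12=0, giving Y1=1, Y2=0. Observed Y1=0, Y2=0.
Test 1: faults giving observed Y1=0, Y2=0 are {g1 stuck-at-1, g2 stuck-at-0, g3 stuck-at-0, g4 stuck-at-1, g5 stuck-at-1, g6 stuck-at-1, g7 stuck-at-1, g8 stuck-at-1, g9 stuck-at-0}.
Test 2 (in0=0, in1=1, in2=0, in3=0, in4=1): fault-free g1=1, g2=1, g3=1, g4=0, g5=1, g6=1, g7=1, g8=1, g9=0, g10=0, g11=1, g12=0 → Y1=0, Y2=0; observed Y1=1, Y2=0. Eliminates g1 stuck-at-1, g3 stuck-at-0, g4 stuck-at-1, g5 stuck-at-1, g6 stuck-at-1, g7 stuck-at-1, g8 stuck-at-1, g9 stuck-at-0.
Only g2 stuck-at-0 is consistent with every test.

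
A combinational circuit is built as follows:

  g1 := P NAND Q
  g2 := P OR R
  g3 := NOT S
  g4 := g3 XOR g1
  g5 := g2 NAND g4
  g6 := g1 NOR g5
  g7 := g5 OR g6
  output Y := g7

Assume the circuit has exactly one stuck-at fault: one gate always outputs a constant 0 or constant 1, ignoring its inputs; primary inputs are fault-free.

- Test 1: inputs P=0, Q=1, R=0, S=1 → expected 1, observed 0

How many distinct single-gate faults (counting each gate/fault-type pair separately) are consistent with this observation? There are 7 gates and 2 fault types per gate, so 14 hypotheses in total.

Fault-free: g1=1, g2=0, g3=0, g4=1, g5=1, g6=0, g7=1 → 1. Observed 0.
  g1 stuck-at-0: output 1 ✗
  g1 stuck-at-1: output 1 ✗
  g2 stuck-at-0: output 1 ✗
  g2 stuck-at-1: output 0 ✓
  g3 stuck-at-0: output 1 ✗
  g3 stuck-at-1: output 1 ✗
  g4 stuck-at-0: output 1 ✗
  g4 stuck-at-1: output 1 ✗
  g5 stuck-at-0: output 0 ✓
  g5 stuck-at-1: output 1 ✗
  g6 stuck-at-0: output 1 ✗
  g6 stuck-at-1: output 1 ✗
  g7 stuck-at-0: output 0 ✓
  g7 stuck-at-1: output 1 ✗
Consistent faults: {g2 stuck-at-1, g5 stuck-at-0, g7 stuck-at-0} — 3 in all.

3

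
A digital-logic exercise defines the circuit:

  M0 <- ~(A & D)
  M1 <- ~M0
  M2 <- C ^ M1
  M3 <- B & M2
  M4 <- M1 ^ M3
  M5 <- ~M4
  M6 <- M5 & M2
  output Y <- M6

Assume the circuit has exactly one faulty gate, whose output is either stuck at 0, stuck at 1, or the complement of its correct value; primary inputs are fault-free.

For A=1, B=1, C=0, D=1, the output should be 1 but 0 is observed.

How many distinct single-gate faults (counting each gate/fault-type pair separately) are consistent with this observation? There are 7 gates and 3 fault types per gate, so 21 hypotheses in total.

14

Fault-free: M0=0, M1=1, M2=1, M3=1, M4=0, M5=1, M6=1 → 1. Observed 0.
  M0: stuck-at-1, inverted output ✓; others ✗
  M1: stuck-at-0, inverted output ✓; others ✗
  M2: stuck-at-0, inverted output ✓; others ✗
  M3: stuck-at-0, inverted output ✓; others ✗
  M4: stuck-at-1, inverted output ✓; others ✗
  M5: stuck-at-0, inverted output ✓; others ✗
  M6: stuck-at-0, inverted output ✓; others ✗
Consistent faults: {M0 stuck-at-1, M0 inverted output, M1 stuck-at-0, M1 inverted output, M2 stuck-at-0, M2 inverted output, M3 stuck-at-0, M3 inverted output, M4 stuck-at-1, M4 inverted output, M5 stuck-at-0, M5 inverted output, M6 stuck-at-0, M6 inverted output} — 14 in all.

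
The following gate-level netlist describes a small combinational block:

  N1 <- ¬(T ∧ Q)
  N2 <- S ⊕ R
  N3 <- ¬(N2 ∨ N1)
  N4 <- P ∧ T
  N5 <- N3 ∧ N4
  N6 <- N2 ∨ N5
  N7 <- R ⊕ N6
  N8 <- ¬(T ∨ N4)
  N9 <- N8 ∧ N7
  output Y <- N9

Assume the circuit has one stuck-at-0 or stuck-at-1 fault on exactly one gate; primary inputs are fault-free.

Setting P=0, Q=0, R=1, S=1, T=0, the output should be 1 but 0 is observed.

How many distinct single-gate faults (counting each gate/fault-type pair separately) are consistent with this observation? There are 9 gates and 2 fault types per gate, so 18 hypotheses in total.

Fault-free: N1=1, N2=0, N3=0, N4=0, N5=0, N6=0, N7=1, N8=1, N9=1 → 1. Observed 0.
  N1: none of the 2 fault types match ✗
  N2: stuck-at-1 ✓; others ✗
  N3: none of the 2 fault types match ✗
  N4: stuck-at-1 ✓; others ✗
  N5: stuck-at-1 ✓; others ✗
  N6: stuck-at-1 ✓; others ✗
  N7: stuck-at-0 ✓; others ✗
  N8: stuck-at-0 ✓; others ✗
  N9: stuck-at-0 ✓; others ✗
Consistent faults: {N2 stuck-at-1, N4 stuck-at-1, N5 stuck-at-1, N6 stuck-at-1, N7 stuck-at-0, N8 stuck-at-0, N9 stuck-at-0} — 7 in all.

7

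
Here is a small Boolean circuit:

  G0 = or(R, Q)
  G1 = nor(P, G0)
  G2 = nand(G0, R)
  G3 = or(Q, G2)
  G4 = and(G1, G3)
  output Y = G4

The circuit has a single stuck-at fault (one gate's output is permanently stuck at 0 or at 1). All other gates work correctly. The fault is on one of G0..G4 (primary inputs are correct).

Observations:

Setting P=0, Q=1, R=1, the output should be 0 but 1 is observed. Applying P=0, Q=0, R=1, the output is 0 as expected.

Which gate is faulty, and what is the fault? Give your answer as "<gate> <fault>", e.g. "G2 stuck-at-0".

G1 stuck-at-1

Fault-free values for test 1 (P=0, Q=1, R=1): G0=1, G1=0, G2=0, G3=1, G4=0, giving Y=0. Observed 1.
Test 1: faults giving observed 1 are {G0 stuck-at-0, G1 stuck-at-1, G4 stuck-at-1}.
Test 2 (P=0, Q=0, R=1): fault-free G0=1, G1=0, G2=0, G3=0, G4=0 → 0; observed 0. Eliminates G0 stuck-at-0, G4 stuck-at-1.
Only G1 stuck-at-1 is consistent with every test.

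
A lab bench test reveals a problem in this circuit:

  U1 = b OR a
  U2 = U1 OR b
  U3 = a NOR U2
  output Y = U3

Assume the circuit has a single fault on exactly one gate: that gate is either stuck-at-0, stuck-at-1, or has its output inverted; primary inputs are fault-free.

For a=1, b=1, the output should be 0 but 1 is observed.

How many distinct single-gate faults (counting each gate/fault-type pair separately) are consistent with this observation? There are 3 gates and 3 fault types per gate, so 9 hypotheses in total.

Fault-free: U1=1, U2=1, U3=0 → 0. Observed 1.
  U1 stuck-at-0: output 0 ✗
  U1 stuck-at-1: output 0 ✗
  U1 inverted output: output 0 ✗
  U2 stuck-at-0: output 0 ✗
  U2 stuck-at-1: output 0 ✗
  U2 inverted output: output 0 ✗
  U3 stuck-at-0: output 0 ✗
  U3 stuck-at-1: output 1 ✓
  U3 inverted output: output 1 ✓
Consistent faults: {U3 stuck-at-1, U3 inverted output} — 2 in all.

2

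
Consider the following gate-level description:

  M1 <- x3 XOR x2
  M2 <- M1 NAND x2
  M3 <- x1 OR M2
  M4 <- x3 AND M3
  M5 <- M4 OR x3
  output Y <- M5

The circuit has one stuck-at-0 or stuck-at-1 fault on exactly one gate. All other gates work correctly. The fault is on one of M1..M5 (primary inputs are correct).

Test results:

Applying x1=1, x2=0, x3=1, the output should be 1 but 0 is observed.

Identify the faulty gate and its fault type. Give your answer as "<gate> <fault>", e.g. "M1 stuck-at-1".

M5 stuck-at-0

Fault-free values for test 1 (x1=1, x2=0, x3=1): M1=1, M2=1, M3=1, M4=1, M5=1, giving Y=1. Observed 0.
Test 1: faults giving observed 0 are {M5 stuck-at-0}.
Only M5 stuck-at-0 is consistent with every test.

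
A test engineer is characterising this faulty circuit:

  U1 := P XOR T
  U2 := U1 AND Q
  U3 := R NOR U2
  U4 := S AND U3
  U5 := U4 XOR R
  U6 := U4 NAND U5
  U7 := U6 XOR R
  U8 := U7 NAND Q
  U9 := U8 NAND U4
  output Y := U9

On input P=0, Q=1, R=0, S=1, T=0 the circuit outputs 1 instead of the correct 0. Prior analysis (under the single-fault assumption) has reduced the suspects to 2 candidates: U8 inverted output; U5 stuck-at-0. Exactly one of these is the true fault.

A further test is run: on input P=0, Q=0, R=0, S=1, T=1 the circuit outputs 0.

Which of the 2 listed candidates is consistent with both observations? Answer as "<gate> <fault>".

Evaluate each candidate on input P=0, Q=0, R=0, S=1, T=1:
  U8 inverted output: U1=1, U2=0, U3=1, U4=1, U5=1, U6=0, U7=0, U8=0 [inverted output], U9=1 → 1 — eliminated
  U5 stuck-at-0: U1=1, U2=0, U3=1, U4=1, U5=0 [stuck-at-0], U6=1, U7=1, U8=1, U9=0 → 0 — matches
Only U5 stuck-at-0 reproduces the observed 0.

U5 stuck-at-0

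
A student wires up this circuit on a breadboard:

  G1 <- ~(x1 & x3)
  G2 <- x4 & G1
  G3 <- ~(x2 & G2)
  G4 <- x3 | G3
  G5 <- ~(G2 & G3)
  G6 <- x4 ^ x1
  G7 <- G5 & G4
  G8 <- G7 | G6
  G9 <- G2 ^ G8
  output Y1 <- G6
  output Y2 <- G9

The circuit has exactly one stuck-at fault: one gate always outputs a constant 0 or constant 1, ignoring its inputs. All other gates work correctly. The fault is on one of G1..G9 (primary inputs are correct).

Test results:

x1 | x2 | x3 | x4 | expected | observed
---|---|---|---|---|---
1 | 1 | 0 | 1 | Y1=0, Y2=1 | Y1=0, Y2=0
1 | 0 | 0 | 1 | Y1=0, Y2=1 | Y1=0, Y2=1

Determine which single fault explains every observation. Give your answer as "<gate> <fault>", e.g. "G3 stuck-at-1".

G4 stuck-at-1

Fault-free values for test 1 (x1=1, x2=1, x3=0, x4=1): G1=1, G2=1, G3=0, G4=0, G5=1, G6=0, G7=0, G8=0, G9=1, giving Y1=0, Y2=1. Observed Y1=0, Y2=0.
Test 1: faults giving observed Y1=0, Y2=0 are {G4 stuck-at-1, G7 stuck-at-1, G8 stuck-at-1, G9 stuck-at-0}.
Test 2 (x1=1, x2=0, x3=0, x4=1): fault-free G1=1, G2=1, G3=1, G4=1, G5=0, G6=0, G7=0, G8=0, G9=1 → Y1=0, Y2=1; observed Y1=0, Y2=1. Eliminates G7 stuck-at-1, G8 stuck-at-1, G9 stuck-at-0.
Only G4 stuck-at-1 is consistent with every test.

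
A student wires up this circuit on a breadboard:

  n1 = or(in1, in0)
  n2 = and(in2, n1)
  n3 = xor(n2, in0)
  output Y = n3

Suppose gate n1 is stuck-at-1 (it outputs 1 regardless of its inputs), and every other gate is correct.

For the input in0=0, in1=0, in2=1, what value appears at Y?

1

Propagate with n1 forced: n1=1 [stuck-at-1], n2=1, n3=1.
So Y = 1. (Without the fault it would be 0.)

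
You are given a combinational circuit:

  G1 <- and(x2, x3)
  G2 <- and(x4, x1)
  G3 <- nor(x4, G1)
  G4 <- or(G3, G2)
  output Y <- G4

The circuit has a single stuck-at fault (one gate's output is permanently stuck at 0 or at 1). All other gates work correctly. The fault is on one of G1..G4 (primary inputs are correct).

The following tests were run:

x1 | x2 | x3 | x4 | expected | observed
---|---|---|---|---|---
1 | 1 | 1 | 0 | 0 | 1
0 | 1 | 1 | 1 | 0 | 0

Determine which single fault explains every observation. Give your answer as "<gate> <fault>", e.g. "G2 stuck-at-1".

Fault-free values for test 1 (x1=1, x2=1, x3=1, x4=0): G1=1, G2=0, G3=0, G4=0, giving Y=0. Observed 1.
Test 1: faults giving observed 1 are {G1 stuck-at-0, G2 stuck-at-1, G3 stuck-at-1, G4 stuck-at-1}.
Test 2 (x1=0, x2=1, x3=1, x4=1): fault-free G1=1, G2=0, G3=0, G4=0 → 0; observed 0. Eliminates G2 stuck-at-1, G3 stuck-at-1, G4 stuck-at-1.
Only G1 stuck-at-0 is consistent with every test.

G1 stuck-at-0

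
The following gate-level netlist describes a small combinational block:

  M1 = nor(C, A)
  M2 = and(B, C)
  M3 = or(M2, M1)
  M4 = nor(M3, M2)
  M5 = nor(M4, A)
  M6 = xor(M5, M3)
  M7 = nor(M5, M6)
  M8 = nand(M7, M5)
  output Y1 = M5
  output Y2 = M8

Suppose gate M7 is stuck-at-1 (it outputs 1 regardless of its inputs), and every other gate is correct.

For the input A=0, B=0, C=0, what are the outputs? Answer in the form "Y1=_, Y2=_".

Y1=1, Y2=0

Propagate with M7 forced: M1=1, M2=0, M3=1, M4=0, M5=1, M6=0, M7=1 [stuck-at-1], M8=0.
So the outputs are Y1=1, Y2=0. (Without the fault they would be Y1=1, Y2=1.)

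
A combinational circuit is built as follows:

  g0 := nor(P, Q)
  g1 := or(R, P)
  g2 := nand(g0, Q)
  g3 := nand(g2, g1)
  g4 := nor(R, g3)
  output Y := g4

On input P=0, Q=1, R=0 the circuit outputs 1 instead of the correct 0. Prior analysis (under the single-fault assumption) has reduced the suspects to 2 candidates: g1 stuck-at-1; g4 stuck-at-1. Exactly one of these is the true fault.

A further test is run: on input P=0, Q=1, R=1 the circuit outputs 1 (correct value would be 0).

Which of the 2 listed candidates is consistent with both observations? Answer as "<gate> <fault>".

g4 stuck-at-1

Evaluate each candidate on input P=0, Q=1, R=1:
  g1 stuck-at-1: g0=0, g1=1 [stuck-at-1], g2=1, g3=0, g4=0 → 0 — eliminated
  g4 stuck-at-1: g0=0, g1=1, g2=1, g3=0, g4=1 [stuck-at-1] → 1 — matches
Only g4 stuck-at-1 reproduces the observed 1.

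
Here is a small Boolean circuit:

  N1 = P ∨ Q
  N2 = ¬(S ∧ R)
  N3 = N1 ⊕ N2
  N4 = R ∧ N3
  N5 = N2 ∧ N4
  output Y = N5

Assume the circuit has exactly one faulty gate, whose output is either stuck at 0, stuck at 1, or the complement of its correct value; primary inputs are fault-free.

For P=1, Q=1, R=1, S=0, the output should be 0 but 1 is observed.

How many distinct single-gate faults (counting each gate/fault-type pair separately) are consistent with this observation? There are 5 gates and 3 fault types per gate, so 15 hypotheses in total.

8

Fault-free: N1=1, N2=1, N3=0, N4=0, N5=0 → 0. Observed 1.
  N1: stuck-at-0, inverted output ✓; others ✗
  N2: none of the 3 fault types match ✗
  N3: stuck-at-1, inverted output ✓; others ✗
  N4: stuck-at-1, inverted output ✓; others ✗
  N5: stuck-at-1, inverted output ✓; others ✗
Consistent faults: {N1 stuck-at-0, N1 inverted output, N3 stuck-at-1, N3 inverted output, N4 stuck-at-1, N4 inverted output, N5 stuck-at-1, N5 inverted output} — 8 in all.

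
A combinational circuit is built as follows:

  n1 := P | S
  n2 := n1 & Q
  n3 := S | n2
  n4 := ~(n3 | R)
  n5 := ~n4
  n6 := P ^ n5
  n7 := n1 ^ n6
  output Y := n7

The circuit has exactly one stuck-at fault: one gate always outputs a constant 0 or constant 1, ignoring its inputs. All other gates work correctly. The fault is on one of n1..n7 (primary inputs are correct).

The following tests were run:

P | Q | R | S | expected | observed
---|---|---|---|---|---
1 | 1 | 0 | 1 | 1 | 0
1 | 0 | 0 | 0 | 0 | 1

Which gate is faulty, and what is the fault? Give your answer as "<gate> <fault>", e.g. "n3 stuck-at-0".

n1 stuck-at-0

Fault-free values for test 1 (P=1, Q=1, R=0, S=1): n1=1, n2=1, n3=1, n4=0, n5=1, n6=0, n7=1, giving Y=1. Observed 0.
Test 1: faults giving observed 0 are {n1 stuck-at-0, n3 stuck-at-0, n4 stuck-at-1, n5 stuck-at-0, n6 stuck-at-1, n7 stuck-at-0}.
Test 2 (P=1, Q=0, R=0, S=0): fault-free n1=1, n2=0, n3=0, n4=1, n5=0, n6=1, n7=0 → 0; observed 1. Eliminates n3 stuck-at-0, n4 stuck-at-1, n5 stuck-at-0, n6 stuck-at-1, n7 stuck-at-0.
Only n1 stuck-at-0 is consistent with every test.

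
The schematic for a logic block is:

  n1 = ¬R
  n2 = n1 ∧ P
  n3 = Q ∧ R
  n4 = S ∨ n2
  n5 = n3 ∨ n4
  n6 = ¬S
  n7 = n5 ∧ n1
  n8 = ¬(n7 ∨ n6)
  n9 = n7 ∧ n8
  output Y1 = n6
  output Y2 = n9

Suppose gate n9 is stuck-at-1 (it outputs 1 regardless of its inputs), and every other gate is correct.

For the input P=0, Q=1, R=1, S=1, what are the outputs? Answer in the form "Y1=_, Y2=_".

Propagate with n9 forced: n1=0, n2=0, n3=1, n4=1, n5=1, n6=0, n7=0, n8=1, n9=1 [stuck-at-1].
So the outputs are Y1=0, Y2=1. (Without the fault they would be Y1=0, Y2=0.)

Y1=0, Y2=1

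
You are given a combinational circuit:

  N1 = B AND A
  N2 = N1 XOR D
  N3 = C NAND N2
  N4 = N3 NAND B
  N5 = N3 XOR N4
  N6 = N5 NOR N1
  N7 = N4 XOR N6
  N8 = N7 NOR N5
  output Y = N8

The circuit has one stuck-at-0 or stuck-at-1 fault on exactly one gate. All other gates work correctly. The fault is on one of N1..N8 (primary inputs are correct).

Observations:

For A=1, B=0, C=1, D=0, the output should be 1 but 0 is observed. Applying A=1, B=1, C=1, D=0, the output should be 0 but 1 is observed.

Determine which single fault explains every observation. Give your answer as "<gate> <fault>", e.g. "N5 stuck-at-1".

Fault-free values for test 1 (A=1, B=0, C=1, D=0): N1=0, N2=0, N3=1, N4=1, N5=0, N6=1, N7=0, N8=1, giving Y=1. Observed 0.
Test 1: faults giving observed 0 are {N1 stuck-at-1, N2 stuck-at-1, N3 stuck-at-0, N4 stuck-at-0, N5 stuck-at-1, N6 stuck-at-0, N7 stuck-at-1, N8 stuck-at-0}.
Test 2 (A=1, B=1, C=1, D=0): fault-free N1=1, N2=1, N3=0, N4=1, N5=1, N6=0, N7=1, N8=0 → 0; observed 1. Eliminates N1 stuck-at-1, N2 stuck-at-1, N3 stuck-at-0, N5 stuck-at-1, N6 stuck-at-0, N7 stuck-at-1, N8 stuck-at-0.
Only N4 stuck-at-0 is consistent with every test.

N4 stuck-at-0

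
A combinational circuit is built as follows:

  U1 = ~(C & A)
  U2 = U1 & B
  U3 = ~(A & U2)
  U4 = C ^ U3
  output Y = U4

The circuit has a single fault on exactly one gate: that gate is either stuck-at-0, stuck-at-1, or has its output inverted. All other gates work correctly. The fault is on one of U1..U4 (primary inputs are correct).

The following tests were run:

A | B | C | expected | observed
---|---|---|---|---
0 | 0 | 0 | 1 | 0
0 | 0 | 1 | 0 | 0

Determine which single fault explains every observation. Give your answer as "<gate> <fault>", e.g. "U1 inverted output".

U4 stuck-at-0

Fault-free values for test 1 (A=0, B=0, C=0): U1=1, U2=0, U3=1, U4=1, giving Y=1. Observed 0.
Test 1: faults giving observed 0 are {U3 stuck-at-0, U3 inverted output, U4 stuck-at-0, U4 inverted output}.
Test 2 (A=0, B=0, C=1): fault-free U1=1, U2=0, U3=1, U4=0 → 0; observed 0. Eliminates U3 stuck-at-0, U3 inverted output, U4 inverted output.
Only U4 stuck-at-0 is consistent with every test.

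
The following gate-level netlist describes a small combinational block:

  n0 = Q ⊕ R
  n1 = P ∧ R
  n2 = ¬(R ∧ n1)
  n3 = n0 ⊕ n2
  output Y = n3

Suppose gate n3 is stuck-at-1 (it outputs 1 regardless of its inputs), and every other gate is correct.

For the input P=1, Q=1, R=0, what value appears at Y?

1

Propagate with n3 forced: n0=1, n1=0, n2=1, n3=1 [stuck-at-1].
So Y = 1. (Without the fault it would be 0.)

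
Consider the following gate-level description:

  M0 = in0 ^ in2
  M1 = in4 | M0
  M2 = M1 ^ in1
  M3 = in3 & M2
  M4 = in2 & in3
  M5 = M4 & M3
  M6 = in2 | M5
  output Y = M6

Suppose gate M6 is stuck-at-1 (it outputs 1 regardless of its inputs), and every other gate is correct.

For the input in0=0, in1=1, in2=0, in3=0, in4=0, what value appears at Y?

Propagate with M6 forced: M0=0, M1=0, M2=1, M3=0, M4=0, M5=0, M6=1 [stuck-at-1].
So Y = 1. (Without the fault it would be 0.)

1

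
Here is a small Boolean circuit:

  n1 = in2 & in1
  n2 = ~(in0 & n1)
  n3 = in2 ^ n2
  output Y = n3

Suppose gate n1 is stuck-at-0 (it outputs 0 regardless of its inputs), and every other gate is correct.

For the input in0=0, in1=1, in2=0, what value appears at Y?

1

Propagate with n1 forced: n1=0 [stuck-at-0], n2=1, n3=1.
So Y = 1. (Same as the fault-free value — the fault is masked on this input.)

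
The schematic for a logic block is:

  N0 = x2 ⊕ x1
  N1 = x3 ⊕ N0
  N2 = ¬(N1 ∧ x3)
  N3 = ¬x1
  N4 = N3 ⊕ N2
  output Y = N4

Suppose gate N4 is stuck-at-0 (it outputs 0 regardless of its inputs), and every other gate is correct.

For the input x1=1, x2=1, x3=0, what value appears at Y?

Propagate with N4 forced: N0=0, N1=0, N2=1, N3=0, N4=0 [stuck-at-0].
So Y = 0. (Without the fault it would be 1.)

0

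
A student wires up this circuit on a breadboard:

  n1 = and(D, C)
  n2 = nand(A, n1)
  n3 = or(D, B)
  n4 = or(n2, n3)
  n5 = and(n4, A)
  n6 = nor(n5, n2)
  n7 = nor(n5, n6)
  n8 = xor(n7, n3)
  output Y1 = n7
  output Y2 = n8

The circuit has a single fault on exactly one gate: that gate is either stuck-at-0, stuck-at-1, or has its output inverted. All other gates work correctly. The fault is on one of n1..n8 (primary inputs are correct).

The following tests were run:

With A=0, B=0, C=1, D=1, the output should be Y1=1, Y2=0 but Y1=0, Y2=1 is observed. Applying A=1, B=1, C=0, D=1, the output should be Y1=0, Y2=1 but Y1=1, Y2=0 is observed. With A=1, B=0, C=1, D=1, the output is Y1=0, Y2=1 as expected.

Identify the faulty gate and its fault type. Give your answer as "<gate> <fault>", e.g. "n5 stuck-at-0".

n5 inverted output

Fault-free values for test 1 (A=0, B=0, C=1, D=1): n1=1, n2=1, n3=1, n4=1, n5=0, n6=0, n7=1, n8=0, giving Y1=1, Y2=0. Observed Y1=0, Y2=1.
Test 1: faults giving observed Y1=0, Y2=1 are {n2 stuck-at-0, n2 inverted output, n5 stuck-at-1, n5 inverted output, n6 stuck-at-1, n6 inverted output, n7 stuck-at-0, n7 inverted output}.
Test 2 (A=1, B=1, C=0, D=1): fault-free n1=0, n2=1, n3=1, n4=1, n5=1, n6=0, n7=0, n8=1 → Y1=0, Y2=1; observed Y1=1, Y2=0. Eliminates n2 stuck-at-0, n2 inverted output, n5 stuck-at-1, n6 stuck-at-1, n6 inverted output, n7 stuck-at-0.
Test 3 (A=1, B=0, C=1, D=1): fault-free n1=1, n2=0, n3=1, n4=1, n5=1, n6=0, n7=0, n8=1 → Y1=0, Y2=1; observed Y1=0, Y2=1. Eliminates n7 inverted output.
Only n5 inverted output is consistent with every test.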